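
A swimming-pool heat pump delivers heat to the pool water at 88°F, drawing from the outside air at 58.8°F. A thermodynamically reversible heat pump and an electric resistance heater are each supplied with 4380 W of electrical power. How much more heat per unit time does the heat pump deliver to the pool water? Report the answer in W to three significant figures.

In absolute terms T_C = 288.04 K and T_H = 304.26 K, so ΔT = 16.22 K.
COP_Carnot = T_H/ΔT = 304.26/16.22 = 18.76.
The heat pump delivers Q̇_H = COP × Ẇ = 82150 W; the resistance heater delivers Ẇ = 4380 W.
Extra = (COP − 1)·Ẇ = 77770 W.

77800 W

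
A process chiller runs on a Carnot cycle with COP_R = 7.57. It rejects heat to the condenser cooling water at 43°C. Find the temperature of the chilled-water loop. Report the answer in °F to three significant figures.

43.0 °F

For a Carnot refrigerator COP_R = T_C/(T_H − T_C), so T_C = COP·T_H/(1 + COP).
With T_H = 316.15 K, T_C = 7.57 × 316.15/8.570 = 279.26 K.
Converting, 279.26 K = 43.00°F.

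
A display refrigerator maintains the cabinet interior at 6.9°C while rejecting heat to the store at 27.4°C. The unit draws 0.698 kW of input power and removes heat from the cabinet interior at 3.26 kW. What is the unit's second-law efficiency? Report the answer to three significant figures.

0.342

COP_actual = Q̇_C/Ẇ = 3.260/0.6980 = 4.670.
In absolute terms T_C = 280.05 K and T_H = 300.55 K, so ΔT = 20.50 K.
COP_Carnot = T_C/ΔT = 280.05/20.50 = 13.66.
η_II = COP_actual/COP_Carnot = 4.670/13.66 = 0.3419.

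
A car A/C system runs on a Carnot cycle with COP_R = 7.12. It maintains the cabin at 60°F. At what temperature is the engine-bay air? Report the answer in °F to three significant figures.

133 °F

COP_R = T_C/(T_H − T_C) gives T_H − T_C = T_C/COP.
With T_C = 288.71 K, T_H = 288.71 × (1 + 1/7.12) = 329.25 K.
Converting, 329.25 K = 132.99°F.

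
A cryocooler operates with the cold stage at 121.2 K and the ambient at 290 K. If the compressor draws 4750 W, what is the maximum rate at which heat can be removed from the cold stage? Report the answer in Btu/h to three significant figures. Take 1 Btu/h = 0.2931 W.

The reservoir spacing is ΔT = 290 − 121.2 = 168.8 K.
COP_Carnot = T_C/ΔT = 121.20/168.8 = 0.7180.
Q̇_max = COP_Carnot × Ẇ = 0.7180 × 4750 W = 3411 W = 11640 Btu/h.

11600 Btu/h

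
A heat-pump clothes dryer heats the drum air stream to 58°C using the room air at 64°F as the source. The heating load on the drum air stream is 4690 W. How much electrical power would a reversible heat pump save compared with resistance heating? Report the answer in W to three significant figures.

4120 W

In absolute terms T_C = 290.93 K and T_H = 331.15 K, so ΔT = 40.22 K.
COP_Carnot = T_H/ΔT = 331.15/40.22 = 8.233.
Resistance heating needs Ẇ_res = Q̇_H = 4690 W; the reversible heat pump needs only Ẇ_hp = Q̇_H/COP = 569.7 W.
Saving = 4690 − 569.7 = 4120 W.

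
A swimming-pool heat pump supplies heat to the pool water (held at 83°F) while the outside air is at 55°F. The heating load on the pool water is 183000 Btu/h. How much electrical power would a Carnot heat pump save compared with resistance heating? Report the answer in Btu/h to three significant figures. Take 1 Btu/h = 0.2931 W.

In absolute terms T_C = 285.93 K and T_H = 301.48 K, so ΔT = 15.56 K.
COP_Carnot = T_H/ΔT = 301.48/15.56 = 19.38.
Resistance heating needs Ẇ_res = Q̇_H = 183000 Btu/h; the reversible heat pump needs only Ẇ_hp = Q̇_H/COP = 9442 Btu/h.
Saving = 183000 − 9442 = 173600 Btu/h.

174000 Btu/h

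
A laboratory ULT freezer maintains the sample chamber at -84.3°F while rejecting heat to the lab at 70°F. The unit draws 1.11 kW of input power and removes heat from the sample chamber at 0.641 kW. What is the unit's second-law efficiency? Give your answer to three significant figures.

COP_actual = Q̇_C/Ẇ = 0.6410/1.110 = 0.5775.
In absolute terms T_C = 208.54 K and T_H = 294.26 K, so ΔT = 85.72 K.
COP_Carnot = T_C/ΔT = 208.54/85.72 = 2.433.
η_II = COP_actual/COP_Carnot = 0.5775/2.433 = 0.2374.

0.237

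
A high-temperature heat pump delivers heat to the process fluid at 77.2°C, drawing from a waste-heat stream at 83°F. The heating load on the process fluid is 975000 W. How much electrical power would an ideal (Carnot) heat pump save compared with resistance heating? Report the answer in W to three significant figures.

In absolute terms T_C = 301.48 K and T_H = 350.35 K, so ΔT = 48.87 K.
COP_Carnot = T_H/ΔT = 350.35/48.87 = 7.170.
Resistance heating needs Ẇ_res = Q̇_H = 975000 W; the reversible heat pump needs only Ẇ_hp = Q̇_H/COP = 136000 W.
Saving = 975000 − 136000 = 839000 W.

839000 W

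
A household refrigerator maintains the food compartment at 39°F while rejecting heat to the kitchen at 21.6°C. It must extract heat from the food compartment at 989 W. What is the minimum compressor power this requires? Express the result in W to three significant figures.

In absolute terms T_C = 277.04 K and T_H = 294.75 K, so ΔT = 17.71 K.
COP_Carnot = T_C/ΔT = 277.04/17.71 = 15.64.
Ẇ_min = Q̇/COP_Carnot = 989.0/15.64 = 63.23 W.

63.2 W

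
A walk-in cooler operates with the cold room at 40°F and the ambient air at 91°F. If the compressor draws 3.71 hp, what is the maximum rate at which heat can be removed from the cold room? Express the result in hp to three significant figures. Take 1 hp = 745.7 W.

36.3 hp

In absolute terms T_C = 277.59 K and T_H = 305.93 K, so ΔT = 28.33 K.
COP_Carnot = T_C/ΔT = 277.59/28.33 = 9.797.
Q̇_max = COP_Carnot × Ẇ = 9.797 × 3.710 hp = 36.35 hp.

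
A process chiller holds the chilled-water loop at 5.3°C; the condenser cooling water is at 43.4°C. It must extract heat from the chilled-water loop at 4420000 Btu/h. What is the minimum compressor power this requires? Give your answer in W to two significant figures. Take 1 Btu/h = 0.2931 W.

In absolute terms T_C = 278.45 K and T_H = 316.55 K, so ΔT = 38.10 K.
COP_Carnot = T_C/ΔT = 278.45/38.10 = 7.308.
Ẇ_min = Q̇/COP_Carnot = 4420000/7.308 = 604800 Btu/h = 177300 W.

180000 W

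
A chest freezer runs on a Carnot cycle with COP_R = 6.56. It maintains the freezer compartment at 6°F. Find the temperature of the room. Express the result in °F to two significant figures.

COP_R = T_C/(T_H − T_C) gives T_H − T_C = T_C/COP.
With T_C = 258.71 K, T_H = 258.71 × (1 + 1/6.56) = 298.14 K.
Converting, 298.14 K = 76.99°F.

77 °F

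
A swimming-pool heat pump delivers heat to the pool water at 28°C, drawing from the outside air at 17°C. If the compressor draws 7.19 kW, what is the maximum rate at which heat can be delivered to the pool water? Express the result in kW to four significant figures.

In absolute terms T_C = 290.15 K and T_H = 301.15 K, so ΔT = 11.00 K.
COP_Carnot = T_H/ΔT = 301.15/11.00 = 27.38.
Q̇_max = COP_Carnot × Ẇ = 27.38 × 7.190 kW = 196.8 kW.

196.8 kW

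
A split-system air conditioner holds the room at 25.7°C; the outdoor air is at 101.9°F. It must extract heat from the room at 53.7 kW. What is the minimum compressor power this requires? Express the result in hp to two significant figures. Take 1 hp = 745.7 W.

In absolute terms T_C = 298.85 K and T_H = 311.98 K, so ΔT = 13.13 K.
COP_Carnot = T_C/ΔT = 298.85/13.13 = 22.76.
Ẇ_min = Q̇/COP_Carnot = 53.70/22.76 = 2.360 kW = 3.165 hp.

3.2 hp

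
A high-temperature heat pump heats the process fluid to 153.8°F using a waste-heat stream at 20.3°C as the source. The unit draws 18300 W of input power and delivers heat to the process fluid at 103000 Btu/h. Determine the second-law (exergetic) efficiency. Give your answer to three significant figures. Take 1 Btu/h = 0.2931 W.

0.229

Converting, Q̇_H = 103000 Btu/h = 30190 W, so COP_actual = Q̇_H/Ẇ = 30190/18300 = 1.650.
In absolute terms T_C = 293.45 K and T_H = 340.82 K, so ΔT = 47.37 K.
COP_Carnot = T_H/ΔT = 340.82/47.37 = 7.195.
η_II = COP_actual/COP_Carnot = 1.650/7.195 = 0.2293.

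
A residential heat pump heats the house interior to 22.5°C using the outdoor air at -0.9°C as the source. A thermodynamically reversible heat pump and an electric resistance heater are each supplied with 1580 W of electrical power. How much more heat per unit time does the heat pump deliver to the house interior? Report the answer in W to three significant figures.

In absolute terms T_C = 272.25 K and T_H = 295.65 K, so ΔT = 23.40 K.
COP_Carnot = T_H/ΔT = 295.65/23.40 = 12.63.
The heat pump delivers Q̇_H = COP × Ẇ = 19960 W; the resistance heater delivers Ẇ = 1580 W.
Extra = (COP − 1)·Ẇ = 18380 W.

18400 W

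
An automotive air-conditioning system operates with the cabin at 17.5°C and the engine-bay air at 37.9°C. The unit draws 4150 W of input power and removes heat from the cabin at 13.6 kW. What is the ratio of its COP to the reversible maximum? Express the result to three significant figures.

Converting, Q̇_C = 13.60 kW = 13600 W, so COP_actual = Q̇_C/Ẇ = 13600/4150 = 3.277.
In absolute terms T_C = 290.65 K and T_H = 311.05 K, so ΔT = 20.40 K.
COP_Carnot = T_C/ΔT = 290.65/20.40 = 14.25.
η_II = COP_actual/COP_Carnot = 3.277/14.25 = 0.2300.

0.230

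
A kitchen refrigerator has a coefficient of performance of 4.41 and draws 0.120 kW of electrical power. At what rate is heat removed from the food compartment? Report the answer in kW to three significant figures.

0.529 kW

Q̇_C = COP × Ẇ = 4.41 × 0.1200 = 0.5292 kW.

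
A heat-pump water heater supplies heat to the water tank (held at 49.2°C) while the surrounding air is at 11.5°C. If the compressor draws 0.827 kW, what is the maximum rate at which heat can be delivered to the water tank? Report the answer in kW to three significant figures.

In absolute terms T_C = 284.65 K and T_H = 322.35 K, so ΔT = 37.70 K.
COP_Carnot = T_H/ΔT = 322.35/37.70 = 8.550.
Q̇_max = COP_Carnot × Ẇ = 8.550 × 0.8270 kW = 7.071 kW.

7.07 kW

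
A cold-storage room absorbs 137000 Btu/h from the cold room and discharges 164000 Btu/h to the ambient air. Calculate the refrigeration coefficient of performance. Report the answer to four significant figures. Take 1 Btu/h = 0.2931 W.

5.074

The first law gives Q̇_H = Q̇_C + Ẇ, so the three rates are Q̇_C = 137000, Q̇_H = 164000, Ẇ = 27000 Btu/h.
COP_R = Q̇_C/Ẇ = 137000/27000 = 5.074.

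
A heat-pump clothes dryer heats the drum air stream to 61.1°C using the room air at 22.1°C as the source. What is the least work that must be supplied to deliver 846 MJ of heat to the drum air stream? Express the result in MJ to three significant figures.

98.7 MJ

In absolute terms T_C = 295.25 K and T_H = 334.25 K, so ΔT = 39.00 K.
The reversible limit is COP_HP = T_H/ΔT = 8.571, so W_min = Q_H/COP = Q_H·ΔT/T_H.
W_min = 846.0 × 39.00/334.25 = 98.71 MJ.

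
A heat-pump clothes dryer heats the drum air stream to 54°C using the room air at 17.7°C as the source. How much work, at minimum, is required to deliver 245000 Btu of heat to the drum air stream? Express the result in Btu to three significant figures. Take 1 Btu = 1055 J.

27200 Btu

In absolute terms T_C = 290.85 K and T_H = 327.15 K, so ΔT = 36.30 K.
The reversible limit is COP_HP = T_H/ΔT = 9.012, so W_min = Q_H/COP = Q_H·ΔT/T_H.
W_min = 245000 × 36.30/327.15 = 27180 Btu.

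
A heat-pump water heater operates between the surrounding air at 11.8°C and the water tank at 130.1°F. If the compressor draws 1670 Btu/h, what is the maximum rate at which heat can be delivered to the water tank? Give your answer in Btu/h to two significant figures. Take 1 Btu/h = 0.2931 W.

In absolute terms T_C = 284.95 K and T_H = 327.65 K, so ΔT = 42.70 K.
COP_Carnot = T_H/ΔT = 327.65/42.70 = 7.673.
Q̇_max = COP_Carnot × Ẇ = 7.673 × 1670 Btu/h = 12810 Btu/h.

13000 Btu/h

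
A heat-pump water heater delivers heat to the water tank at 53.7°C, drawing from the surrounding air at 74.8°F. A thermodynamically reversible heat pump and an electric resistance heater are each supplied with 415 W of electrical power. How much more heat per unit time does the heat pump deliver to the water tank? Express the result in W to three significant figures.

In absolute terms T_C = 296.93 K and T_H = 326.85 K, so ΔT = 29.92 K.
COP_Carnot = T_H/ΔT = 326.85/29.92 = 10.92.
The heat pump delivers Q̇_H = COP × Ẇ = 4533 W; the resistance heater delivers Ẇ = 415.0 W.
Extra = (COP − 1)·Ẇ = 4118 W.

4120 W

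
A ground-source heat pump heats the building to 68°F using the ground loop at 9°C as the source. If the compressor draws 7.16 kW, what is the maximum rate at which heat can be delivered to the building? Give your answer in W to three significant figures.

191000 W

In absolute terms T_C = 282.15 K and T_H = 293.15 K, so ΔT = 11.00 K.
COP_Carnot = T_H/ΔT = 293.15/11.00 = 26.65.
Q̇_max = COP_Carnot × Ẇ = 26.65 × 7.160 kW = 190.8 kW = 190800 W.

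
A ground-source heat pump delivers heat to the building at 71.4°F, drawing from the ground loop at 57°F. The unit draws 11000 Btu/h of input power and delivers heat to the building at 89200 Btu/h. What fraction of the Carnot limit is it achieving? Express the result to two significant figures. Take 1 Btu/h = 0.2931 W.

COP_actual = Q̇_H/Ẇ = 89200/11000 = 8.109.
In absolute terms T_C = 287.04 K and T_H = 295.04 K, so ΔT = 8.000 K.
COP_Carnot = T_H/ΔT = 295.04/8.000 = 36.88.
η_II = COP_actual/COP_Carnot = 8.109/36.88 = 0.2199.

0.22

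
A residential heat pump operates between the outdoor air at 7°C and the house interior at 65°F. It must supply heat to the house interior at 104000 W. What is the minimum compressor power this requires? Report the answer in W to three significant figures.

4040 W

In absolute terms T_C = 280.15 K and T_H = 291.48 K, so ΔT = 11.33 K.
COP_Carnot = T_H/ΔT = 291.48/11.33 = 25.72.
Ẇ_min = Q̇/COP_Carnot = 104000/25.72 = 4044 W.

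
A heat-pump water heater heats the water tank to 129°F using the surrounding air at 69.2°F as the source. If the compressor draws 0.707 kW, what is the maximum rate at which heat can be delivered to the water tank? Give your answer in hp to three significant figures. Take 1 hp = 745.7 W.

9.33 hp

In absolute terms T_C = 293.82 K and T_H = 327.04 K, so ΔT = 33.22 K.
COP_Carnot = T_H/ΔT = 327.04/33.22 = 9.844.
Q̇_max = COP_Carnot × Ẇ = 9.844 × 0.7070 kW = 6.960 kW = 9.333 hp.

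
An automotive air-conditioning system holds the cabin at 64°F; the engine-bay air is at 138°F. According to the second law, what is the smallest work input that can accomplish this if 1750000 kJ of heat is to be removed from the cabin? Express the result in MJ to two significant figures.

In absolute terms T_C = 290.93 K and T_H = 332.04 K, so ΔT = 41.11 K.
The reversible limit is COP_R = T_C/ΔT = 7.077, so W_min = Q_C/COP = Q_C·ΔT/T_C.
W_min = 1750000 × 41.11/290.93 = 247300 kJ = 247.3 MJ.

250 MJ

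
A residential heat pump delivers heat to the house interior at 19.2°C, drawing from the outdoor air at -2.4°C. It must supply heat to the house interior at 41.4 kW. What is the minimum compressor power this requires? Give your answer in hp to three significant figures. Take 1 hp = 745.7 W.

4.10 hp

In absolute terms T_C = 270.75 K and T_H = 292.35 K, so ΔT = 21.60 K.
COP_Carnot = T_H/ΔT = 292.35/21.60 = 13.53.
Ẇ_min = Q̇/COP_Carnot = 41.40/13.53 = 3.059 kW = 4.102 hp.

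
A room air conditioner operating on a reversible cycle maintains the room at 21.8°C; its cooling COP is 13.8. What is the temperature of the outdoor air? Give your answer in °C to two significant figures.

COP_R = T_C/(T_H − T_C) gives T_H − T_C = T_C/COP.
With T_C = 294.95 K, T_H = 294.95 × (1 + 1/13.8) = 316.32 K.
Converting, 316.32 K = 43.17°C.

43 °C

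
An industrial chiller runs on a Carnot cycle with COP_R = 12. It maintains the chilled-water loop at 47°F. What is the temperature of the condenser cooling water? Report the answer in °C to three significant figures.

COP_R = T_C/(T_H − T_C) gives T_H − T_C = T_C/COP.
With T_C = 281.48 K, T_H = 281.48 × (1 + 1/12) = 304.94 K.
Converting, 304.94 K = 31.79°C.

31.8 °C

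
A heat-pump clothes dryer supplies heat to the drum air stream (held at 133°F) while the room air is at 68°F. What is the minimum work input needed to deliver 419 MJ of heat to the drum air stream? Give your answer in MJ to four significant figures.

45.95 MJ

In absolute terms T_C = 293.15 K and T_H = 329.26 K, so ΔT = 36.11 K.
The reversible limit is COP_HP = T_H/ΔT = 9.118, so W_min = Q_H/COP = Q_H·ΔT/T_H.
W_min = 419.0 × 36.11/329.26 = 45.95 MJ.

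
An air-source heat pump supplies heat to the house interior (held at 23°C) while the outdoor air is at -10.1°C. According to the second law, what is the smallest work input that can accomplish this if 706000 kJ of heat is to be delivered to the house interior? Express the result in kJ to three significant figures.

In absolute terms T_C = 263.05 K and T_H = 296.15 K, so ΔT = 33.10 K.
The reversible limit is COP_HP = T_H/ΔT = 8.947, so W_min = Q_H/COP = Q_H·ΔT/T_H.
W_min = 706000 × 33.10/296.15 = 78910 kJ.

78900 kJ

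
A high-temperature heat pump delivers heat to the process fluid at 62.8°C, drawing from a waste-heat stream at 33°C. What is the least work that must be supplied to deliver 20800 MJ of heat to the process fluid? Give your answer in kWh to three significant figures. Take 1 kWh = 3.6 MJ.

513 kWh

In absolute terms T_C = 306.15 K and T_H = 335.95 K, so ΔT = 29.80 K.
The reversible limit is COP_HP = T_H/ΔT = 11.27, so W_min = Q_H/COP = Q_H·ΔT/T_H.
W_min = 20800 × 29.80/335.95 = 1845 MJ = 512.5 kWh.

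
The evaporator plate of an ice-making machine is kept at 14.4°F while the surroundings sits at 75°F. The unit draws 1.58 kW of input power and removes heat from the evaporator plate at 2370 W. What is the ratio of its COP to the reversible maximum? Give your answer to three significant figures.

0.192

Converting, Q̇_C = 2370 W = 2.370 kW, so COP_actual = Q̇_C/Ẇ = 2.370/1.580 = 1.500.
In absolute terms T_C = 263.37 K and T_H = 297.04 K, so ΔT = 33.67 K.
COP_Carnot = T_C/ΔT = 263.37/33.67 = 7.823.
η_II = COP_actual/COP_Carnot = 1.500/7.823 = 0.1917.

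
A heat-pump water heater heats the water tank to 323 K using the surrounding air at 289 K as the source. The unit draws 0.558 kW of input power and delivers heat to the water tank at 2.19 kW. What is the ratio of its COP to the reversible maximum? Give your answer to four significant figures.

0.4131

COP_actual = Q̇_H/Ẇ = 2.190/0.5580 = 3.925.
The reservoir spacing is ΔT = 323 − 289 = 34.00 K.
COP_Carnot = T_H/ΔT = 323.00/34.00 = 9.500.
η_II = COP_actual/COP_Carnot = 3.925/9.500 = 0.4131.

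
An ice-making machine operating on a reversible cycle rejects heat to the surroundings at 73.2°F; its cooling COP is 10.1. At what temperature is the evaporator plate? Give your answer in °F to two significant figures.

25 °F

For a Carnot refrigerator COP_R = T_C/(T_H − T_C), so T_C = COP·T_H/(1 + COP).
With T_H = 296.04 K, T_C = 10.1 × 296.04/11.10 = 269.37 K.
Converting, 269.37 K = 25.19°F.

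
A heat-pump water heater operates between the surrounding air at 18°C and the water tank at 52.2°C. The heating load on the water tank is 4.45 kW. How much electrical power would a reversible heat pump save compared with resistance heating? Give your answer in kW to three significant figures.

In absolute terms T_C = 291.15 K and T_H = 325.35 K, so ΔT = 34.20 K.
COP_Carnot = T_H/ΔT = 325.35/34.20 = 9.513.
Resistance heating needs Ẇ_res = Q̇_H = 4.450 kW; the reversible heat pump needs only Ẇ_hp = Q̇_H/COP = 0.4678 kW.
Saving = 4.450 − 0.4678 = 3.982 kW.

3.98 kW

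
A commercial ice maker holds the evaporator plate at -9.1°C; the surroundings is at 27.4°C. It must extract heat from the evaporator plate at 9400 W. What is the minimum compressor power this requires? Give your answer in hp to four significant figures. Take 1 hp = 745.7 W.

1.742 hp

In absolute terms T_C = 264.05 K and T_H = 300.55 K, so ΔT = 36.50 K.
COP_Carnot = T_C/ΔT = 264.05/36.50 = 7.234.
Ẇ_min = Q̇/COP_Carnot = 9400/7.234 = 1299 W = 1.742 hp.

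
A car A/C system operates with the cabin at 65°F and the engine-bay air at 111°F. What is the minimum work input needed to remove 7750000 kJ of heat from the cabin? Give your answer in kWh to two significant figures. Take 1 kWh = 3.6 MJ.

In absolute terms T_C = 291.48 K and T_H = 317.04 K, so ΔT = 25.56 K.
The reversible limit is COP_R = T_C/ΔT = 11.41, so W_min = Q_C/COP = Q_C·ΔT/T_C.
W_min = 7750000 × 25.56/291.48 = 679500 kJ = 188.7 kWh.

190 kWh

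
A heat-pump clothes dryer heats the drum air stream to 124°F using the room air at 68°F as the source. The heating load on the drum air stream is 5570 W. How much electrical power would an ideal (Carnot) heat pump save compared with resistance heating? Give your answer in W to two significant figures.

In absolute terms T_C = 293.15 K and T_H = 324.26 K, so ΔT = 31.11 K.
COP_Carnot = T_H/ΔT = 324.26/31.11 = 10.42.
Resistance heating needs Ẇ_res = Q̇_H = 5570 W; the reversible heat pump needs only Ẇ_hp = Q̇_H/COP = 534.4 W.
Saving = 5570 − 534.4 = 5036 W.

5000 W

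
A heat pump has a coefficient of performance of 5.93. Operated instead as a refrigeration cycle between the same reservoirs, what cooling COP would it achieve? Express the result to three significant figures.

Since Q_H = Q_C + W for any cycle, COP_R = Q_C/W = Q_H/W − 1.
COP_R = 5.93 − 1 = 4.93.

4.93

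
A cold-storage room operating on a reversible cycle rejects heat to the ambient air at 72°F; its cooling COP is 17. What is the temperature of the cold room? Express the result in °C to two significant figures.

5.8 °C

For a Carnot refrigerator COP_R = T_C/(T_H − T_C), so T_C = COP·T_H/(1 + COP).
With T_H = 295.37 K, T_C = 17 × 295.37/18.00 = 278.96 K.
Converting, 278.96 K = 5.81°C.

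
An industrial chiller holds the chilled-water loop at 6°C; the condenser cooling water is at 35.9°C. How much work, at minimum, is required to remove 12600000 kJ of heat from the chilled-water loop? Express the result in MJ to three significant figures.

1350 MJ

In absolute terms T_C = 279.15 K and T_H = 309.05 K, so ΔT = 29.90 K.
The reversible limit is COP_R = T_C/ΔT = 9.336, so W_min = Q_C/COP = Q_C·ΔT/T_C.
W_min = 12600000 × 29.90/279.15 = 1350000 kJ = 1350 MJ.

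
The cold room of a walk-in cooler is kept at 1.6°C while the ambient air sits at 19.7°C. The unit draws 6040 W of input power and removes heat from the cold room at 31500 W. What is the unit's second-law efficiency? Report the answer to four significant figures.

COP_actual = Q̇_C/Ẇ = 31500/6040 = 5.215.
In absolute terms T_C = 274.75 K and T_H = 292.85 K, so ΔT = 18.10 K.
COP_Carnot = T_C/ΔT = 274.75/18.10 = 15.18.
η_II = COP_actual/COP_Carnot = 5.215/15.18 = 0.3436.

0.3436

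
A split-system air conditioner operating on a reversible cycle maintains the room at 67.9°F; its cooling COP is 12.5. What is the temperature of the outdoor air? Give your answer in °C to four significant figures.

43.39 °C

COP_R = T_C/(T_H − T_C) gives T_H − T_C = T_C/COP.
With T_C = 293.09 K, T_H = 293.09 × (1 + 1/12.5) = 316.54 K.
Converting, 316.54 K = 43.39°C.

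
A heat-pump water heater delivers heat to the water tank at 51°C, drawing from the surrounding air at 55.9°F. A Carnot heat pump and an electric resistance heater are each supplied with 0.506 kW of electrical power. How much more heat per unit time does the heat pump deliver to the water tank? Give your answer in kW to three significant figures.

In absolute terms T_C = 286.43 K and T_H = 324.15 K, so ΔT = 37.72 K.
COP_Carnot = T_H/ΔT = 324.15/37.72 = 8.593.
The heat pump delivers Q̇_H = COP × Ẇ = 4.348 kW; the resistance heater delivers Ẇ = 0.5060 kW.
Extra = (COP − 1)·Ẇ = 3.842 kW.

3.84 kW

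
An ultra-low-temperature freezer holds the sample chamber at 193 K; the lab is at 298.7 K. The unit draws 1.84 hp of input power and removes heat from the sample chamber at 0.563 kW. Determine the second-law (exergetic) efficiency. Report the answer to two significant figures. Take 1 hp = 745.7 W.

Converting, Q̇_C = 0.5630 kW = 0.7550 hp, so COP_actual = Q̇_C/Ẇ = 0.7550/1.840 = 0.4103.
The reservoir spacing is ΔT = 298.7 − 193 = 105.7 K.
COP_Carnot = T_C/ΔT = 193.00/105.7 = 1.826.
η_II = COP_actual/COP_Carnot = 0.4103/1.826 = 0.2247.

0.22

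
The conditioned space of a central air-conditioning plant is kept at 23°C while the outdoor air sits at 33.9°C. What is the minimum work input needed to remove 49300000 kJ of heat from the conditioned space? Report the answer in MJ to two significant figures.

1800 MJ

In absolute terms T_C = 296.15 K and T_H = 307.05 K, so ΔT = 10.90 K.
The reversible limit is COP_R = T_C/ΔT = 27.17, so W_min = Q_C/COP = Q_C·ΔT/T_C.
W_min = 49300000 × 10.90/296.15 = 1815000 kJ = 1815 MJ.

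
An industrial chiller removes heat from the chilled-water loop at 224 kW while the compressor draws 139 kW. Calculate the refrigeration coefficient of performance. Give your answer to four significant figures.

1.612

The first law gives Q̇_H = Q̇_C + Ẇ, so the three rates are Q̇_C = 224.0, Q̇_H = 363.0, Ẇ = 139.0 kW.
COP_R = Q̇_C/Ẇ = 224.0/139.0 = 1.612.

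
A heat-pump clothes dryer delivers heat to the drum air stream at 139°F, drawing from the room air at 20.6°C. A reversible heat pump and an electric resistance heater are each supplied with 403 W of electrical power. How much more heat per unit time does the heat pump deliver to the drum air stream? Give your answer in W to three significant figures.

3050 W

In absolute terms T_C = 293.75 K and T_H = 332.59 K, so ΔT = 38.84 K.
COP_Carnot = T_H/ΔT = 332.59/38.84 = 8.562.
The heat pump delivers Q̇_H = COP × Ẇ = 3451 W; the resistance heater delivers Ẇ = 403.0 W.
Extra = (COP − 1)·Ẇ = 3048 W.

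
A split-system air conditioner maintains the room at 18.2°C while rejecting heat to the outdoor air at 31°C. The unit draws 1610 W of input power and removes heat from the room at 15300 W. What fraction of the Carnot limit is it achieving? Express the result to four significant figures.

COP_actual = Q̇_C/Ẇ = 15300/1610 = 9.503.
In absolute terms T_C = 291.35 K and T_H = 304.15 K, so ΔT = 12.80 K.
COP_Carnot = T_C/ΔT = 291.35/12.80 = 22.76.
η_II = COP_actual/COP_Carnot = 9.503/22.76 = 0.4175.

0.4175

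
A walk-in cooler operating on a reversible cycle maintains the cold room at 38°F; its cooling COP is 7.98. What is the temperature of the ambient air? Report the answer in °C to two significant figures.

38 °C

COP_R = T_C/(T_H − T_C) gives T_H − T_C = T_C/COP.
With T_C = 276.48 K, T_H = 276.48 × (1 + 1/7.98) = 311.13 K.
Converting, 311.13 K = 37.98°C.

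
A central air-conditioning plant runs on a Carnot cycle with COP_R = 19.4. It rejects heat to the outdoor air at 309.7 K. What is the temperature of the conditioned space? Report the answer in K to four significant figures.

294.5 K

For a Carnot refrigerator COP_R = T_C/(T_H − T_C), so T_C = COP·T_H/(1 + COP).
With T_H = 309.70 K, T_C = 19.4 × 309.70/20.40 = 294.52 K.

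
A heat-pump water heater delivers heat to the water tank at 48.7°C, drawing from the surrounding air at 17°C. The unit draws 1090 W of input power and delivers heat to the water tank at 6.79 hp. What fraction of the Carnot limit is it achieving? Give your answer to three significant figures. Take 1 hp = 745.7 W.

Converting, Q̇_H = 6.790 hp = 5063 W, so COP_actual = Q̇_H/Ẇ = 5063/1090 = 4.645.
In absolute terms T_C = 290.15 K and T_H = 321.85 K, so ΔT = 31.70 K.
COP_Carnot = T_H/ΔT = 321.85/31.70 = 10.15.
η_II = COP_actual/COP_Carnot = 4.645/10.15 = 0.4575.

0.458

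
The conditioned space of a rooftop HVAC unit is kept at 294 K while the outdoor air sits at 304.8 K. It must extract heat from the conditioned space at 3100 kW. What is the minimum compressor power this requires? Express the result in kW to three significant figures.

The reservoir spacing is ΔT = 304.8 − 294 = 10.80 K.
COP_Carnot = T_C/ΔT = 294.00/10.80 = 27.22.
Ẇ_min = Q̇/COP_Carnot = 3100/27.22 = 113.9 kW.

114 kW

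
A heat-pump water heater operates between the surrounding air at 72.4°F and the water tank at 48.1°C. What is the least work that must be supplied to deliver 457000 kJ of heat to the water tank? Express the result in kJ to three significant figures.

36500 kJ

In absolute terms T_C = 295.59 K and T_H = 321.25 K, so ΔT = 25.66 K.
The reversible limit is COP_HP = T_H/ΔT = 12.52, so W_min = Q_H/COP = Q_H·ΔT/T_H.
W_min = 457000 × 25.66/321.25 = 36500 kJ.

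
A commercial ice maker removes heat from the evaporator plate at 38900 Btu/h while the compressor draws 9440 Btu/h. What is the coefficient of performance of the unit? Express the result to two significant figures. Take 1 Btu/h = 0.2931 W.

The first law gives Q̇_H = Q̇_C + Ẇ, so the three rates are Q̇_C = 38900, Q̇_H = 48340, Ẇ = 9440 Btu/h.
COP_R = Q̇_C/Ẇ = 38900/9440 = 4.121.

4.1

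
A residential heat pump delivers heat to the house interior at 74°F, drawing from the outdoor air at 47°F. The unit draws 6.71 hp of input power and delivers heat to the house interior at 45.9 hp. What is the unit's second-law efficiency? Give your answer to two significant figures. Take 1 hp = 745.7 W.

0.35

COP_actual = Q̇_H/Ẇ = 45.90/6.710 = 6.841.
In absolute terms T_C = 281.48 K and T_H = 296.48 K, so ΔT = 15.00 K.
COP_Carnot = T_H/ΔT = 296.48/15.00 = 19.77.
η_II = COP_actual/COP_Carnot = 6.841/19.77 = 0.3461.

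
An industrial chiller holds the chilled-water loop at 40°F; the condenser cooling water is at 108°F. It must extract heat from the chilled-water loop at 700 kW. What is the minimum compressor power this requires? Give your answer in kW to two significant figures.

95 kW

In absolute terms T_C = 277.59 K and T_H = 315.37 K, so ΔT = 37.78 K.
COP_Carnot = T_C/ΔT = 277.59/37.78 = 7.348.
Ẇ_min = Q̇/COP_Carnot = 700.0/7.348 = 95.26 kW.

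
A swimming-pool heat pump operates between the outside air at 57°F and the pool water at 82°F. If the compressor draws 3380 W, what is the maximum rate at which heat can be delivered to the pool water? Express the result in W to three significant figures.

In absolute terms T_C = 287.04 K and T_H = 300.93 K, so ΔT = 13.89 K.
COP_Carnot = T_H/ΔT = 300.93/13.89 = 21.67.
Q̇_max = COP_Carnot × Ẇ = 21.67 × 3380 W = 73230 W.

73200 W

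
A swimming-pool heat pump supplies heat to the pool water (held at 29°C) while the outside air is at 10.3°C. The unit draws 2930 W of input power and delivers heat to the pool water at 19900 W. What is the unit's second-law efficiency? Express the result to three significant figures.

0.420

COP_actual = Q̇_H/Ẇ = 19900/2930 = 6.792.
In absolute terms T_C = 283.45 K and T_H = 302.15 K, so ΔT = 18.70 K.
COP_Carnot = T_H/ΔT = 302.15/18.70 = 16.16.
η_II = COP_actual/COP_Carnot = 6.792/16.16 = 0.4203.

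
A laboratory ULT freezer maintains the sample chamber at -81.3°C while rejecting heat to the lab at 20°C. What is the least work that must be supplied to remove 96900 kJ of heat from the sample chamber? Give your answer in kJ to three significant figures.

In absolute terms T_C = 191.85 K and T_H = 293.15 K, so ΔT = 101.3 K.
The reversible limit is COP_R = T_C/ΔT = 1.894, so W_min = Q_C/COP = Q_C·ΔT/T_C.
W_min = 96900 × 101.3/191.85 = 51160 kJ.

51200 kJ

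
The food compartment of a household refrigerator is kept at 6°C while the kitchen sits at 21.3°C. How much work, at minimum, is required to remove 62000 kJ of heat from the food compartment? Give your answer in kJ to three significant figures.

3400 kJ

In absolute terms T_C = 279.15 K and T_H = 294.45 K, so ΔT = 15.30 K.
The reversible limit is COP_R = T_C/ΔT = 18.25, so W_min = Q_C/COP = Q_C·ΔT/T_C.
W_min = 62000 × 15.30/279.15 = 3398 kJ.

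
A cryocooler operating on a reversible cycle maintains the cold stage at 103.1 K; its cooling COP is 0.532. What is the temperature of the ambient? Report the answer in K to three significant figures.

297 K

COP_R = T_C/(T_H − T_C) gives T_H − T_C = T_C/COP.
With T_C = 103.10 K, T_H = 103.10 × (1 + 1/0.532) = 296.90 K.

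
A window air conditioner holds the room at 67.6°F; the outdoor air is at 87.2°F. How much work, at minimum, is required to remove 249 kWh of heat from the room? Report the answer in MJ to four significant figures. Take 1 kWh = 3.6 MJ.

33.32 MJ

In absolute terms T_C = 292.93 K and T_H = 303.82 K, so ΔT = 10.89 K.
The reversible limit is COP_R = T_C/ΔT = 26.90, so W_min = Q_C/COP = Q_C·ΔT/T_C.
W_min = 249.0 × 10.89/292.93 = 9.256 kWh = 33.32 MJ.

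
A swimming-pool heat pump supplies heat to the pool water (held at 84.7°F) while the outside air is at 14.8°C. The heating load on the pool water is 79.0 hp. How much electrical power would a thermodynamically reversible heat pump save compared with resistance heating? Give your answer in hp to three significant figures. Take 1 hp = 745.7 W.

In absolute terms T_C = 287.95 K and T_H = 302.43 K, so ΔT = 14.48 K.
COP_Carnot = T_H/ΔT = 302.43/14.48 = 20.89.
Resistance heating needs Ẇ_res = Q̇_H = 79.00 hp; the reversible heat pump needs only Ẇ_hp = Q̇_H/COP = 3.782 hp.
Saving = 79.00 − 3.782 = 75.22 hp.

75.2 hp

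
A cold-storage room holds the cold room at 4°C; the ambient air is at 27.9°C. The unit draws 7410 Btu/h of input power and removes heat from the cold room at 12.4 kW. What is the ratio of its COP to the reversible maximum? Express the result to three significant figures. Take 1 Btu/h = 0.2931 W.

0.492

Converting, Q̇_C = 12.40 kW = 42310 Btu/h, so COP_actual = Q̇_C/Ẇ = 42310/7410 = 5.709.
In absolute terms T_C = 277.15 K and T_H = 301.05 K, so ΔT = 23.90 K.
COP_Carnot = T_C/ΔT = 277.15/23.90 = 11.60.
η_II = COP_actual/COP_Carnot = 5.709/11.60 = 0.4923.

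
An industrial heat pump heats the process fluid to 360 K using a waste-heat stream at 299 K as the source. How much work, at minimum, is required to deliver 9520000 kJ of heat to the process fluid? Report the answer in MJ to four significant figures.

The reservoir spacing is ΔT = 360 − 299 = 61.00 K.
The reversible limit is COP_HP = T_H/ΔT = 5.902, so W_min = Q_H/COP = Q_H·ΔT/T_H.
W_min = 9520000 × 61.00/360.00 = 1613000 kJ = 1613 MJ.

1613 MJ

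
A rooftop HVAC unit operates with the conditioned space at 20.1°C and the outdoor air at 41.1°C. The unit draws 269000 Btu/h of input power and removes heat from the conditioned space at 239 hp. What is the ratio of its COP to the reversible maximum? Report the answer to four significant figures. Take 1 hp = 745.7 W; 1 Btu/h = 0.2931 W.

0.1619

Converting, Q̇_C = 239.0 hp = 608100 Btu/h, so COP_actual = Q̇_C/Ẇ = 608100/269000 = 2.260.
In absolute terms T_C = 293.25 K and T_H = 314.25 K, so ΔT = 21.00 K.
COP_Carnot = T_C/ΔT = 293.25/21.00 = 13.96.
η_II = COP_actual/COP_Carnot = 2.260/13.96 = 0.1619.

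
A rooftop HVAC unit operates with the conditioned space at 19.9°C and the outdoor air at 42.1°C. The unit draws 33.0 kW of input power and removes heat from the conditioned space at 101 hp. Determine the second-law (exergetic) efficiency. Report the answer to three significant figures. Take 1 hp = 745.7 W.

0.173

Converting, Q̇_C = 101.0 hp = 75.32 kW, so COP_actual = Q̇_C/Ẇ = 75.32/33.00 = 2.282.
In absolute terms T_C = 293.05 K and T_H = 315.25 K, so ΔT = 22.20 K.
COP_Carnot = T_C/ΔT = 293.05/22.20 = 13.20.
η_II = COP_actual/COP_Carnot = 2.282/13.20 = 0.1729.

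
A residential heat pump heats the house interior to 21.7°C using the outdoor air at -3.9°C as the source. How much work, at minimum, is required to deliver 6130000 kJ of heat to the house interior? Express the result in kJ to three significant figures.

In absolute terms T_C = 269.25 K and T_H = 294.85 K, so ΔT = 25.60 K.
The reversible limit is COP_HP = T_H/ΔT = 11.52, so W_min = Q_H/COP = Q_H·ΔT/T_H.
W_min = 6130000 × 25.60/294.85 = 532200 kJ.

532000 kJ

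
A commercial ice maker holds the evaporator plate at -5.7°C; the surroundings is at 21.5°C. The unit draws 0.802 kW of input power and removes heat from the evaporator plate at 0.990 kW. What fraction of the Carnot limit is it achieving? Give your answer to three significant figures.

0.126

COP_actual = Q̇_C/Ẇ = 0.9900/0.8020 = 1.234.
In absolute terms T_C = 267.45 K and T_H = 294.65 K, so ΔT = 27.20 K.
COP_Carnot = T_C/ΔT = 267.45/27.20 = 9.833.
η_II = COP_actual/COP_Carnot = 1.234/9.833 = 0.1255.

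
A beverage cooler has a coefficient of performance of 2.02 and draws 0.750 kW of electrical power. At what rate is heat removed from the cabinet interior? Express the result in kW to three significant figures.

1.52 kW

Q̇_C = COP × Ẇ = 2.02 × 0.7500 = 1.515 kW.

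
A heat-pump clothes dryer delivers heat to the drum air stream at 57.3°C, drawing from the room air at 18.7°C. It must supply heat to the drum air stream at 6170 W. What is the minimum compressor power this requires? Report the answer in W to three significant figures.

In absolute terms T_C = 291.85 K and T_H = 330.45 K, so ΔT = 38.60 K.
COP_Carnot = T_H/ΔT = 330.45/38.60 = 8.561.
Ẇ_min = Q̇/COP_Carnot = 6170/8.561 = 720.7 W.

721 W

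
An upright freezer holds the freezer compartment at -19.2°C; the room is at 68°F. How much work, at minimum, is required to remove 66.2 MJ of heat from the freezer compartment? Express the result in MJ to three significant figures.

In absolute terms T_C = 253.95 K and T_H = 293.15 K, so ΔT = 39.20 K.
The reversible limit is COP_R = T_C/ΔT = 6.478, so W_min = Q_C/COP = Q_C·ΔT/T_C.
W_min = 66.20 × 39.20/253.95 = 10.22 MJ.

10.2 MJ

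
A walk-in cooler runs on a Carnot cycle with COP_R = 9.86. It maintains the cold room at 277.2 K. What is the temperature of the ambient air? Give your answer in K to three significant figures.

COP_R = T_C/(T_H − T_C) gives T_H − T_C = T_C/COP.
With T_C = 277.20 K, T_H = 277.20 × (1 + 1/9.86) = 305.31 K.

305 K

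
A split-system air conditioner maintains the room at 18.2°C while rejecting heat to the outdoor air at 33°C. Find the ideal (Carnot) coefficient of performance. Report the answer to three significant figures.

19.7

In absolute terms T_C = 291.35 K and T_H = 306.15 K, so ΔT = 14.80 K.
For a reversible cycle, COP_Carnot = T_C/ΔT = 291.35/14.80 = 19.69.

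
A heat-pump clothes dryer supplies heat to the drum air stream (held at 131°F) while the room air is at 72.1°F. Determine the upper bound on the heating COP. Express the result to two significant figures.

In absolute terms T_C = 295.43 K and T_H = 328.15 K, so ΔT = 32.72 K.
For a reversible cycle, COP_Carnot = T_H/ΔT = 328.15/32.72 = 10.03.

10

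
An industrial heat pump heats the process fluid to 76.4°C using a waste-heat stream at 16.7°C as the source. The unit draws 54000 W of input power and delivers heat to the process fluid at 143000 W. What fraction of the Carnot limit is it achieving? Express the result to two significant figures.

0.45

COP_actual = Q̇_H/Ẇ = 143000/54000 = 2.648.
In absolute terms T_C = 289.85 K and T_H = 349.55 K, so ΔT = 59.70 K.
COP_Carnot = T_H/ΔT = 349.55/59.70 = 5.855.
η_II = COP_actual/COP_Carnot = 2.648/5.855 = 0.4523.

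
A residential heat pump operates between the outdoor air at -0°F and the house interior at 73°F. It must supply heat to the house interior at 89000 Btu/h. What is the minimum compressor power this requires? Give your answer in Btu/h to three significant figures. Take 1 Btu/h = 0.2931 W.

12200 Btu/h

In absolute terms T_C = 255.37 K and T_H = 295.93 K, so ΔT = 40.56 K.
COP_Carnot = T_H/ΔT = 295.93/40.56 = 7.297.
Ẇ_min = Q̇/COP_Carnot = 89000/7.297 = 12200 Btu/h.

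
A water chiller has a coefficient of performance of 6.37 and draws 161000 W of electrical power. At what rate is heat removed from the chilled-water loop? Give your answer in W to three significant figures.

1030000 W

Q̇_C = COP × Ẇ = 6.37 × 161000 = 1026000 W.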